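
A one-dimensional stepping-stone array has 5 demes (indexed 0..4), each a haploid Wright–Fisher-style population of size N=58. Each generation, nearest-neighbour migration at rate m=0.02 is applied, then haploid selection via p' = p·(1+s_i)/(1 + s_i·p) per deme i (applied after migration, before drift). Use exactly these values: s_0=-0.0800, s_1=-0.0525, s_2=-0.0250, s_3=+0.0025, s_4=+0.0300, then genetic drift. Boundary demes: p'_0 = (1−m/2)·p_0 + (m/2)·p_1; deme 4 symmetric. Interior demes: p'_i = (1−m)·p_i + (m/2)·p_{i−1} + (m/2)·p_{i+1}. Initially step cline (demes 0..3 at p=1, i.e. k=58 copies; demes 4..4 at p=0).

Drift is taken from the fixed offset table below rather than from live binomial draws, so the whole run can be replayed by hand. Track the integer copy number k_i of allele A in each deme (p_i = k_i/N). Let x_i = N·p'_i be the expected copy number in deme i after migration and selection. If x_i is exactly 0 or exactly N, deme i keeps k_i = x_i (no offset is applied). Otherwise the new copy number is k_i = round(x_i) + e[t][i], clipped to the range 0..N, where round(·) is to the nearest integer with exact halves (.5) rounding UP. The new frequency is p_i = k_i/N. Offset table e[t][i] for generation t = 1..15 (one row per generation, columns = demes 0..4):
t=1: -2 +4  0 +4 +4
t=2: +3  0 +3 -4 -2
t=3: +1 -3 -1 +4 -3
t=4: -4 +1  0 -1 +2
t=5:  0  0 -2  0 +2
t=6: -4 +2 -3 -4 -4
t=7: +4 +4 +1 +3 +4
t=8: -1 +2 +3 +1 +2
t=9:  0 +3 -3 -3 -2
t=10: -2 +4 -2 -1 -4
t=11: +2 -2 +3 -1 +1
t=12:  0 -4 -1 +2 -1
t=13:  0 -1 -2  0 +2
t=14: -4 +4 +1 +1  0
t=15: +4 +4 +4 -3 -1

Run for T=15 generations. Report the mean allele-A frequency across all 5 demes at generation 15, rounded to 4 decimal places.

t=0: k=[58 58 58 58 0]
t=1: x=[58.0000 58.0000 58.0000 57.4214 0.5972] k=[58 58 58 58 5]
t=2: x=[58.0000 58.0000 58.0000 57.4713 5.6797] k=[58 58 58 53 4]
t=3: x=[58.0000 58.0000 57.9487 52.5723 4.6140] k=[58 58 57 57 2]
t=4: x=[58.0000 57.9894 56.9851 56.4538 2.6230] k=[58 58 57 55 5]
t=5: x=[58.0000 57.9894 56.9646 54.5282 5.6489] k=[58 58 55 55 8]
t=6: x=[58.0000 57.9683 54.9578 54.5381 8.6860] k=[58 58 52 51 5]
t=7: x=[58.0000 57.9367 51.9134 50.5662 5.6080] k=[58 58 53 54 10]
t=8: x=[58.0000 57.9472 52.9444 53.5602 10.6954] k=[58 58 56 55 13]
t=9: x=[58.0000 57.9789 55.9608 54.5980 13.7273] k=[58 58 53 52 12]
t=10: x=[58.0000 57.9472 52.9240 51.6242 12.6906] k=[58 58 51 51 9]
t=11: x=[58.0000 57.9261 50.9140 50.5961 9.6556] k=[58 56 54 50 11]
t=12: x=[57.9783 55.8932 53.8842 49.6678 11.6630] k=[58 52 53 52 11]
t=13: x=[57.9348 51.7767 52.8627 51.6142 11.6833] k=[58 51 51 52 14]
t=14: x=[57.9239 50.7341 50.8529 51.6242 14.7020] k=[54 55 52 53 15]
t=15: x=[53.6888 54.8008 51.9032 52.6222 15.7164] k=[58 58 56 50 15]

0.8172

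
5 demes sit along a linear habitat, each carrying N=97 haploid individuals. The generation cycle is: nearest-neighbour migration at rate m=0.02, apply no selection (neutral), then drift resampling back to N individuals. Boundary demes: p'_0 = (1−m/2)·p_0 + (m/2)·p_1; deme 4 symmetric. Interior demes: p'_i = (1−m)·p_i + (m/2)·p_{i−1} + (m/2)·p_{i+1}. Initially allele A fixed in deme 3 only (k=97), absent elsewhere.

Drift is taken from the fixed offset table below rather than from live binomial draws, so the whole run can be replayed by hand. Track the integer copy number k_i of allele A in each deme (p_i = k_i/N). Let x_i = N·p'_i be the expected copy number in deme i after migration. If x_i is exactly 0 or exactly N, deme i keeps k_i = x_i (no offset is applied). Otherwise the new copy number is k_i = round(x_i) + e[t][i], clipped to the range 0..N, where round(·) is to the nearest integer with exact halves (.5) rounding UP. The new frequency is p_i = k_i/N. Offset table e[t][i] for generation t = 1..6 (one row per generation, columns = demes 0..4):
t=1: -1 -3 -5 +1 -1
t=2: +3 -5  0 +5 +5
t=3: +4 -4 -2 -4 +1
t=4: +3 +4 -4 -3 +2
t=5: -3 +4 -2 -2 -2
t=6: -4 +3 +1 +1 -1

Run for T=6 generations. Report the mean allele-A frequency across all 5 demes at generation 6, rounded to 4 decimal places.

t=0: k=[0 0 0 97 0]
t=1: x=[0.0000 0.0000 0.9700 95.0600 0.9700] k=[0 0 0 96 0]
t=2: x=[0.0000 0.0000 0.9600 94.0800 0.9600] k=[0 0 1 97 6]
t=3: x=[0.0000 0.0100 1.9500 95.1300 6.9100] k=[0 0 0 91 8]
t=4: x=[0.0000 0.0000 0.9100 89.2600 8.8300] k=[0 0 0 86 11]
t=5: x=[0.0000 0.0000 0.8600 84.3900 11.7500] k=[0 0 0 82 10]
t=6: x=[0.0000 0.0000 0.8200 80.4600 10.7200] k=[0 0 2 81 10]

0.1918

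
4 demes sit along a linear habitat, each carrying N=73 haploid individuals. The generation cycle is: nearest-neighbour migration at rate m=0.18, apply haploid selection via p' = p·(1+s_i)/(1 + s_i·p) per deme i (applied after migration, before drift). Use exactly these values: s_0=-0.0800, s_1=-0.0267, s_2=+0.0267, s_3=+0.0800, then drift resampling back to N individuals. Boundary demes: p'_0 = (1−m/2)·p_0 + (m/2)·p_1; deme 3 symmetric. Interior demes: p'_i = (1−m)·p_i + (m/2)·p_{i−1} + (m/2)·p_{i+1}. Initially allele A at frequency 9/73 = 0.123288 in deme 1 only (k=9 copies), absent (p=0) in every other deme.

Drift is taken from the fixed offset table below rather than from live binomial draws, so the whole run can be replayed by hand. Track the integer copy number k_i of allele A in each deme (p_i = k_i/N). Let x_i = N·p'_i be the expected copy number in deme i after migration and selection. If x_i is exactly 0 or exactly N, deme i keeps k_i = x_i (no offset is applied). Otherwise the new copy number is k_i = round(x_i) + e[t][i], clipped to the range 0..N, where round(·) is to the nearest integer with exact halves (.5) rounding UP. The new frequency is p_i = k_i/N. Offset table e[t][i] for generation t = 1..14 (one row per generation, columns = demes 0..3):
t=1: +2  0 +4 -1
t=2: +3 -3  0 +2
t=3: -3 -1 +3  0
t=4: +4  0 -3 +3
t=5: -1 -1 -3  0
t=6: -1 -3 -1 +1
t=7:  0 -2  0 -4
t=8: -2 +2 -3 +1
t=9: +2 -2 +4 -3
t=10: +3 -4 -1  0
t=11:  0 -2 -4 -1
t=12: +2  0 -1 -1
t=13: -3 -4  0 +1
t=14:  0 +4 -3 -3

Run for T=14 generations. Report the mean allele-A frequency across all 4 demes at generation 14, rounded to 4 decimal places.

0.0171

t=0: k=[0 9 0 0]
t=1: x=[0.7459 7.2024 0.8314 0.0000] k=[3 7 5 0]
t=2: x=[3.1026 6.3024 4.8479 0.4858] k=[6 3 5 2]
t=3: x=[5.3049 3.3621 4.6637 2.4455] k=[2 2 8 2]
t=4: x=[1.8440 2.4745 7.0868 2.7356] k=[6 2 4 6]
t=5: x=[5.2211 2.4745 4.1008 6.2458] k=[4 1 1 6]
t=6: x=[3.4457 1.2367 1.4879 5.9578] k=[2 0 0 7]
t=7: x=[1.6777 0.1752 0.6467 6.8319] k=[2 0 1 3]
t=8: x=[1.6777 0.2628 1.1187 3.0362] k=[0 2 0 4]
t=9: x=[0.1656 1.5972 0.5543 3.9156] k=[2 0 5 1]
t=10: x=[1.6777 0.6133 4.2953 1.4666] k=[5 0 3 1]
t=11: x=[4.2070 0.7010 2.6156 1.2728] k=[4 0 0 0]
t=12: x=[3.3622 0.3504 0.0000 0.0000] k=[5 0 0 0]
t=13: x=[4.2070 0.4381 0.0000 0.0000] k=[1 0 0 0]
t=14: x=[0.8380 0.0876 0.0000 0.0000] k=[1 4 0 0]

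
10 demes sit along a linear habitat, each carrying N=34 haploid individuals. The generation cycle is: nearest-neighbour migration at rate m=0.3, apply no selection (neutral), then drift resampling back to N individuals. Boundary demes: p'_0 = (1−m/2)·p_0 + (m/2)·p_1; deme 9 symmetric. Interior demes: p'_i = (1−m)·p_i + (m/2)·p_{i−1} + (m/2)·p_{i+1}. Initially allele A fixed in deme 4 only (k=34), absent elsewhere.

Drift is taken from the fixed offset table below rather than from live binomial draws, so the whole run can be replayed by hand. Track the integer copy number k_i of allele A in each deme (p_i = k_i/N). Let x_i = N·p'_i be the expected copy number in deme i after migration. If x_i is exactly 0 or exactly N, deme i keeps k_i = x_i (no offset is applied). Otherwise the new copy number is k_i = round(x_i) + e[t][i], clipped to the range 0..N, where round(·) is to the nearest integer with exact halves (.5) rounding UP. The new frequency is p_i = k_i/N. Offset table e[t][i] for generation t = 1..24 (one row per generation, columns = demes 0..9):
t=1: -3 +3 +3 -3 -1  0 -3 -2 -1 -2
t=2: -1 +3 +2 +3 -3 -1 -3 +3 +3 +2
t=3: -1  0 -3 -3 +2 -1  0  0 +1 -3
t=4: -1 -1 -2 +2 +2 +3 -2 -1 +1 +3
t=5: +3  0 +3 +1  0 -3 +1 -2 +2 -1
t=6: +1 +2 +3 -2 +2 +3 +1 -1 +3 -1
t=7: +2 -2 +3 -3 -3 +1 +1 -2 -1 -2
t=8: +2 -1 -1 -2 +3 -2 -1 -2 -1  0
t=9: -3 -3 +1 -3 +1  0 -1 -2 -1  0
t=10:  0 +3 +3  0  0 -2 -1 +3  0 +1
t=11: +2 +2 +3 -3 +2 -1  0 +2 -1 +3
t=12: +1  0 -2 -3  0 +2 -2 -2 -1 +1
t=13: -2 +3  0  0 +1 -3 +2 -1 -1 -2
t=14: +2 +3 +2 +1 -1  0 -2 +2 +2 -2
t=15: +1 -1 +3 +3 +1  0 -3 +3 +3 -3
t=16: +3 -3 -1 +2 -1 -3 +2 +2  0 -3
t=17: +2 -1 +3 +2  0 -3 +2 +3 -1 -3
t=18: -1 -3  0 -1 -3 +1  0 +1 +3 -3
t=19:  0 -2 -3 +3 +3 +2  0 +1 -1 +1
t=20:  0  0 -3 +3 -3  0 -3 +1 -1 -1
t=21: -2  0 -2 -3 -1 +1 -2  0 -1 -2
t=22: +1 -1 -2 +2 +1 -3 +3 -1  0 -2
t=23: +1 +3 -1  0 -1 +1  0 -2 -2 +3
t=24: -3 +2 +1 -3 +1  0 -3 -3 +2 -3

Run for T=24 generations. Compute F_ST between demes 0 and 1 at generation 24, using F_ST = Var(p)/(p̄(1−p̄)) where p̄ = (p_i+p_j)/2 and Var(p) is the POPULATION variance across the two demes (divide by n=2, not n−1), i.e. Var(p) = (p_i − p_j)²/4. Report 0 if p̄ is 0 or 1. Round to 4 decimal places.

0.0238

t=0: k=[0 0 0 0 34 0 0 0 0 0]
t=1: x=[0.0000 0.0000 0.0000 5.1000 23.8000 5.1000 0.0000 0.0000 0.0000 0.0000] k=[0 0 0 2 23 5 0 0 0 0]
t=2: x=[0.0000 0.0000 0.3000 4.8500 17.1500 6.9500 0.7500 0.0000 0.0000 0.0000] k=[0 0 2 8 14 6 0 0 0 0]
t=3: x=[0.0000 0.3000 2.6000 8.0000 11.9000 6.3000 0.9000 0.0000 0.0000 0.0000] k=[0 0 0 5 14 5 1 0 0 0]
t=4: x=[0.0000 0.0000 0.7500 5.6000 11.3000 5.7500 1.4500 0.1500 0.0000 0.0000] k=[0 0 0 8 13 9 0 0 0 0]
t=5: x=[0.0000 0.0000 1.2000 7.5500 11.6500 8.2500 1.3500 0.0000 0.0000 0.0000] k=[0 0 4 9 12 5 2 0 0 0]
t=6: x=[0.0000 0.6000 4.1500 8.7000 10.5000 5.6000 2.1500 0.3000 0.0000 0.0000] k=[0 3 7 7 13 9 3 0 0 0]
t=7: x=[0.4500 3.1500 6.4000 7.9000 11.5000 8.7000 3.4500 0.4500 0.0000 0.0000] k=[2 1 9 5 9 10 4 0 0 0]
t=8: x=[1.8500 2.3500 7.2000 6.2000 8.5500 8.9500 4.3000 0.6000 0.0000 0.0000] k=[4 1 6 4 12 7 3 0 0 0]
t=9: x=[3.5500 2.2000 4.9500 5.5000 10.0500 7.1500 3.1500 0.4500 0.0000 0.0000] k=[1 0 6 3 11 7 2 0 0 0]
t=10: x=[0.8500 1.0500 4.6500 4.6500 9.2000 6.8500 2.4500 0.3000 0.0000 0.0000] k=[1 4 8 5 9 5 1 3 0 0]
t=11: x=[1.4500 4.1500 6.9500 6.0500 7.8000 5.0000 1.9000 2.2500 0.4500 0.0000] k=[3 6 10 3 10 4 2 4 0 0]
t=12: x=[3.4500 6.1500 8.3500 5.1000 8.0500 4.6000 2.6000 3.1000 0.6000 0.0000] k=[4 6 6 2 8 7 1 1 0 0]
t=13: x=[4.3000 5.7000 5.4000 3.5000 6.9500 6.2500 1.9000 0.8500 0.1500 0.0000] k=[2 9 5 4 8 3 4 0 0 0]
t=14: x=[3.0500 7.3500 5.4500 4.7500 6.6500 3.9000 3.2500 0.6000 0.0000 0.0000] k=[5 10 7 6 6 4 1 3 0 0]
t=15: x=[5.7500 8.8000 7.3000 6.1500 5.7000 3.8500 1.7500 2.2500 0.4500 0.0000] k=[7 8 10 9 7 4 0 5 3 0]
t=16: x=[7.1500 8.1500 9.5500 8.8500 6.8500 3.8500 1.3500 3.9500 2.8500 0.4500] k=[10 5 9 11 6 1 3 6 3 0]
t=17: x=[9.2500 6.3500 8.7000 9.9500 6.0000 2.0500 3.1500 5.1000 3.0000 0.4500] k=[11 5 12 12 6 0 5 8 2 0]
t=18: x=[10.1000 6.9500 10.9500 11.1000 6.0000 1.6500 4.7000 6.6500 2.6000 0.3000] k=[9 4 11 10 3 3 5 8 6 0]
t=19: x=[8.2500 5.8000 9.8000 9.1000 4.0500 3.3000 5.1500 7.2500 5.4000 0.9000] k=[8 4 7 12 7 5 5 8 4 2]
t=20: x=[7.4000 5.0500 7.3000 10.5000 7.4500 5.3000 5.4500 6.9500 4.3000 2.3000] k=[7 5 4 14 4 5 2 8 3 1]
t=21: x=[6.7000 5.1500 5.6500 11.0000 5.6500 4.4000 3.3500 6.3500 3.4500 1.3000] k=[5 5 4 8 5 5 1 6 2 0]
t=22: x=[5.0000 4.8500 4.7500 6.9500 5.4500 4.4000 2.3500 4.6500 2.3000 0.3000] k=[6 4 3 9 6 1 5 4 2 0]
t=23: x=[5.7000 4.1500 4.0500 7.6500 5.7000 2.3500 4.2500 3.8500 2.0000 0.3000] k=[7 7 3 8 5 3 4 2 0 3]
t=24: x=[7.0000 6.4000 4.3500 6.8000 5.1500 3.4500 3.5500 2.0000 0.7500 2.5500] k=[4 8 5 4 6 3 1 0 3 0]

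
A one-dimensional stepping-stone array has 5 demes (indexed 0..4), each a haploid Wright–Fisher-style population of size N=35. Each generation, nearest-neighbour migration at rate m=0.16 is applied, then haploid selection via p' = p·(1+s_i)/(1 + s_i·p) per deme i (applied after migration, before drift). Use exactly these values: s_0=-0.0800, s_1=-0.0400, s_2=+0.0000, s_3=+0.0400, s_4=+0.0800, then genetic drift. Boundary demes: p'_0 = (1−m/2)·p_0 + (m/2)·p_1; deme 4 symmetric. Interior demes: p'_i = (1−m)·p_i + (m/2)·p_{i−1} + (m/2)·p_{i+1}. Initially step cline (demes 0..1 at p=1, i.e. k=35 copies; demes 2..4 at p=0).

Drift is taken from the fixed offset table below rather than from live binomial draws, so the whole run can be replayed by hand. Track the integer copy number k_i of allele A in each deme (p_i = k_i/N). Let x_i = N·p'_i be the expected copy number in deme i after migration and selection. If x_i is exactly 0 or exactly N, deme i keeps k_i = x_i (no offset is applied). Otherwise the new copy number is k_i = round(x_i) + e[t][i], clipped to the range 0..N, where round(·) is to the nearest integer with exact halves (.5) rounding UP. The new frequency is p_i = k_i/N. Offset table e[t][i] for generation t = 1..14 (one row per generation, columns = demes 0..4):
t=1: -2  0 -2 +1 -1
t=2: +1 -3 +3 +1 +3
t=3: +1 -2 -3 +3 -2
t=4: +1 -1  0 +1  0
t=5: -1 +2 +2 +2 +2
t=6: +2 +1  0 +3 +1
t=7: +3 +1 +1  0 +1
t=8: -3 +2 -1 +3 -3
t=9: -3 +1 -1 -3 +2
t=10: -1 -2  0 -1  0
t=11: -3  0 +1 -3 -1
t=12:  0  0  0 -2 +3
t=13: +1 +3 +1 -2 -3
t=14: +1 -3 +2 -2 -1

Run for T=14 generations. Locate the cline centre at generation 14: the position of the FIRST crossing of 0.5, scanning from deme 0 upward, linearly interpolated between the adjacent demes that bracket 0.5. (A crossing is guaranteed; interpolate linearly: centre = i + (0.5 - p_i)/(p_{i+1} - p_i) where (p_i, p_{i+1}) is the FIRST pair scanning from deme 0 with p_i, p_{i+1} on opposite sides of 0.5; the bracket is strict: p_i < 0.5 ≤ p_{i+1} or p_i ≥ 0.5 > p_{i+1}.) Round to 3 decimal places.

1.750

t=0: k=[35 35 0 0 0]
t=1: x=[35.0000 32.0930 2.8000 0.0000 0.0000] k=[35 32 1 0 0]
t=2: x=[34.7393 29.5755 3.4000 0.0832 0.0000] k=[35 27 6 1 0]
t=3: x=[34.3055 25.6836 7.2800 1.3707 0.0864] k=[35 24 4 4 0]
t=4: x=[34.0456 22.9597 5.6000 3.8112 0.3453] k=[35 22 6 5 0]
t=5: x=[33.8725 21.4223 7.2000 4.8413 0.4316] k=[33 23 9 7 2]
t=6: x=[31.9775 22.3522 9.9600 6.9765 2.5779] k=[34 23 10 10 4]
t=7: x=[32.9660 22.5141 11.0400 9.7942 4.7894] k=[35 24 12 10 6]
t=8: x=[34.0456 23.6086 12.8000 10.1198 6.7284] k=[31 26 12 13 4]
t=9: x=[30.2691 24.9908 13.2000 12.5135 5.0432] k=[27 26 12 10 7]
t=10: x=[26.3902 24.6652 12.9600 10.2011 7.6919] k=[25 23 13 9 8]
t=11: x=[24.2284 22.0285 13.4800 9.5092 8.5682] k=[21 22 14 7 8]
t=12: x=[20.3753 20.9380 14.0800 7.8768 8.4015] k=[20 21 14 6 11]
t=13: x=[19.3623 20.0112 13.9200 7.2632 11.1772] k=[20 23 15 5 8]
t=14: x=[19.5240 21.7859 14.8400 6.2385 8.2347] k=[21 19 17 4 7]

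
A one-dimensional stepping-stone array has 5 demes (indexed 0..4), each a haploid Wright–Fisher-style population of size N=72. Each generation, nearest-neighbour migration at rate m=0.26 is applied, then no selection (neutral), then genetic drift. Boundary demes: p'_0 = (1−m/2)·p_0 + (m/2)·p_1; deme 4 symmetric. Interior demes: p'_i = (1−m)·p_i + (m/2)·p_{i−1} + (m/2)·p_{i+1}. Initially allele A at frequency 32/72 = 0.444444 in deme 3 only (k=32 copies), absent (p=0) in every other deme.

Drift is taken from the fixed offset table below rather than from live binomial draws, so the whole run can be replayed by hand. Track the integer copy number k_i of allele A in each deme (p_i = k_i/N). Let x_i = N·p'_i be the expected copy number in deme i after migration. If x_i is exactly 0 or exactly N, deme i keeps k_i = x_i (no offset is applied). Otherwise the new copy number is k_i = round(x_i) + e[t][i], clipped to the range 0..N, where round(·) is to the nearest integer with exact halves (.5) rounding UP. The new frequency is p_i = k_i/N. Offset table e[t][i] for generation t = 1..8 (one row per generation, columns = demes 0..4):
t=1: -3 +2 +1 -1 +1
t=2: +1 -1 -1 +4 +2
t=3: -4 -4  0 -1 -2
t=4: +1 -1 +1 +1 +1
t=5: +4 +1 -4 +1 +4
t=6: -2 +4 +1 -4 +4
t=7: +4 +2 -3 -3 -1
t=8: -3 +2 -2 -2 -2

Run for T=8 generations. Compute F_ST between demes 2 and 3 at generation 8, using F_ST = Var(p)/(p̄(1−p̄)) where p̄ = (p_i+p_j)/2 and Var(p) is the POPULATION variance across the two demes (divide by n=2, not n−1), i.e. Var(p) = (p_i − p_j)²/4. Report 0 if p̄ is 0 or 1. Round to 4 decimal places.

t=0: k=[0 0 0 32 0]
t=1: x=[0.0000 0.0000 4.1600 23.6800 4.1600] k=[0 0 5 23 5]
t=2: x=[0.0000 0.6500 6.6900 18.3200 7.3400] k=[0 0 6 22 9]
t=3: x=[0.0000 0.7800 7.3000 18.2300 10.6900] k=[0 0 7 17 9]
t=4: x=[0.0000 0.9100 7.3900 14.6600 10.0400] k=[0 0 8 16 11]
t=5: x=[0.0000 1.0400 8.0000 14.3100 11.6500] k=[0 2 4 15 16]
t=6: x=[0.2600 2.0000 5.1700 13.7000 15.8700] k=[0 6 6 10 20]
t=7: x=[0.7800 5.2200 6.5200 10.7800 18.7000] k=[5 7 4 8 18]
t=8: x=[5.2600 6.3500 4.9100 8.7800 16.7000] k=[2 8 3 7 15]

0.0119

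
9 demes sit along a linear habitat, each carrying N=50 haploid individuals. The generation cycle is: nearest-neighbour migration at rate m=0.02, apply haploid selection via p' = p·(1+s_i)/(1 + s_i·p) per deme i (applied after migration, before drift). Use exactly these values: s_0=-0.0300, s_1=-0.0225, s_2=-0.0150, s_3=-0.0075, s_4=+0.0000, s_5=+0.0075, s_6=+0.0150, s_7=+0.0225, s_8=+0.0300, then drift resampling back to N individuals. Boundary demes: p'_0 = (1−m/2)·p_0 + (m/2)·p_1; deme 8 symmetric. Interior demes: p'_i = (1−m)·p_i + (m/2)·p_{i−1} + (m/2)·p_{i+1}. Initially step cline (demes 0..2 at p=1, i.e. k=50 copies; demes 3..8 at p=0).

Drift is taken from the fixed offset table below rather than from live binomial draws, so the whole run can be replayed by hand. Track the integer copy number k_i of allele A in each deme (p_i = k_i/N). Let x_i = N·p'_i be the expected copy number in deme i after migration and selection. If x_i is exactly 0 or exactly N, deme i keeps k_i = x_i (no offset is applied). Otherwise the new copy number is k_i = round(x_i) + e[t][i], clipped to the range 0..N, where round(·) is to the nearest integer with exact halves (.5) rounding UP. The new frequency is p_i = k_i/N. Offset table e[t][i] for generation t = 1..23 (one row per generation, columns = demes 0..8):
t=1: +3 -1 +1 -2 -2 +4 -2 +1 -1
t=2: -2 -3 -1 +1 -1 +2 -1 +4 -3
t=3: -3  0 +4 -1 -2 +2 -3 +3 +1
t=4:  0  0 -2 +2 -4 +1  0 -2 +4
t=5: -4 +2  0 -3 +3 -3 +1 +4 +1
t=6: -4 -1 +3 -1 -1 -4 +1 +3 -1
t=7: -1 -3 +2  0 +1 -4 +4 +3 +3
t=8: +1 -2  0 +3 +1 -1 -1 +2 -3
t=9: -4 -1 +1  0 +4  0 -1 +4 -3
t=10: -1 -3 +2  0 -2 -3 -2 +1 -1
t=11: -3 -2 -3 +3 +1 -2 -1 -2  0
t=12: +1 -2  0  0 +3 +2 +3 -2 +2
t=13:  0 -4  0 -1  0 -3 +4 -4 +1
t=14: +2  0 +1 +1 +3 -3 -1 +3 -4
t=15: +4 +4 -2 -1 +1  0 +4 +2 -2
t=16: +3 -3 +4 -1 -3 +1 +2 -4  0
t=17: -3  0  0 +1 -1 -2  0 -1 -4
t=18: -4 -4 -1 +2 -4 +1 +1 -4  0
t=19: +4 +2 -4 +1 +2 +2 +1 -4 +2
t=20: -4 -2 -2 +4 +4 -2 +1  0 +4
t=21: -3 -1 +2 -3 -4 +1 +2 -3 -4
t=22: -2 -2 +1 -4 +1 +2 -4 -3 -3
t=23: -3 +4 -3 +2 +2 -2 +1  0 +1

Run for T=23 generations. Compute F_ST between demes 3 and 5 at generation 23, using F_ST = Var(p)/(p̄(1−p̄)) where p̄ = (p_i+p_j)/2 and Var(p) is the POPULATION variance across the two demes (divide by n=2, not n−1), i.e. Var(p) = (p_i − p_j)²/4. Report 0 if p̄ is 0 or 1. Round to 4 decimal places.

t=0: k=[50 50 50 0 0 0 0 0 0]
t=1: x=[50.0000 50.0000 49.4925 0.4963 0.0000 0.0000 0.0000 0.0000 0.0000] k=[50 50 50 0 0 0 0 0 0]
t=2: x=[50.0000 50.0000 49.4925 0.4963 0.0000 0.0000 0.0000 0.0000 0.0000] k=[50 50 48 1 0 0 0 0 0]
t=3: x=[50.0000 49.9795 47.5145 1.4494 0.0100 0.0000 0.0000 0.0000 0.0000] k=[50 50 50 0 0 0 0 0 0]
t=4: x=[50.0000 50.0000 49.4925 0.4963 0.0000 0.0000 0.0000 0.0000 0.0000] k=[50 50 47 2 0 0 0 0 0]
t=5: x=[50.0000 49.9693 46.5315 2.4127 0.0200 0.0000 0.0000 0.0000 0.0000] k=[50 50 47 0 3 0 0 0 0]
t=6: x=[50.0000 49.9693 46.5113 0.4963 2.9400 0.0302 0.0000 0.0000 0.0000] k=[50 49 50 0 2 0 0 0 0]
t=7: x=[49.9897 48.9979 49.4823 0.5161 1.9600 0.0201 0.0000 0.0000 0.0000] k=[49 46 50 1 3 0 0 0 0]
t=8: x=[48.9388 45.9868 49.4620 1.4990 2.9500 0.0302 0.0000 0.0000 0.0000] k=[50 44 49 4 4 0 0 0 0]
t=9: x=[49.9381 43.9907 48.4779 4.4196 3.9600 0.0403 0.0000 0.0000 0.0000] k=[46 43 49 4 8 0 0 0 0]
t=10: x=[45.8557 42.9534 48.4677 4.4593 7.8800 0.0806 0.0000 0.0000 0.0000] k=[45 40 50 4 6 0 0 0 0]
t=11: x=[44.8100 39.9688 49.4316 4.4494 5.9200 0.0604 0.0000 0.0000 0.0000] k=[42 38 46 7 7 0 0 0 0]
t=12: x=[41.7524 37.9127 45.4681 7.3427 6.9300 0.0705 0.0000 0.0000 0.0000] k=[43 36 45 7 10 2 0 0 0]
t=13: x=[42.7431 35.9311 44.4559 7.3626 9.8900 2.0748 0.0203 0.0000 0.0000] k=[43 32 44 6 10 0 4 0 0]
t=14: x=[42.7022 31.9685 43.4141 6.3780 9.8600 0.1410 3.9741 0.0409 0.0000] k=[45 32 44 7 13 0 3 3 0]
t=15: x=[44.7281 31.9886 43.4242 7.3825 12.8100 0.1612 3.0119 3.0328 0.0309] k=[49 36 41 6 14 0 7 5 0]
t=16: x=[48.8359 35.9513 40.4841 6.3879 13.7800 0.2116 6.9991 5.0705 0.0515] k=[50 33 44 5 11 1 9 1 0]
t=17: x=[49.8248 33.0258 43.4141 5.4136 10.8400 1.1886 8.9489 1.0935 0.0103] k=[47 33 43 6 10 0 9 0 0]
t=18: x=[46.7692 32.9855 42.4335 6.3680 9.8600 0.1914 8.9287 0.0920 0.0000] k=[43 29 41 8 6 1 10 0 0]
t=19: x=[42.6715 28.9833 40.4336 8.2580 5.9700 1.1484 9.9279 0.1022 0.0000] k=[47 31 36 9 8 3 11 0 0]
t=20: x=[46.7486 30.9423 35.5251 9.2033 7.9600 3.1520 10.9367 0.1125 0.0000] k=[43 29 34 13 12 1 12 0 0]
t=21: x=[42.6715 28.9130 33.5737 13.1270 11.9000 1.2289 11.9045 0.1227 0.0000] k=[40 28 36 10 8 2 14 0 0]
t=22: x=[39.6319 27.9198 35.5049 10.1788 7.9600 2.1956 13.8889 0.1431 0.0000] k=[38 26 37 6 9 4 10 0 0]
t=23: x=[37.5981 25.9461 36.4311 6.2984 8.9200 4.1383 9.9582 0.1022 0.0000] k=[35 30 33 8 11 2 11 0 0]

0.0400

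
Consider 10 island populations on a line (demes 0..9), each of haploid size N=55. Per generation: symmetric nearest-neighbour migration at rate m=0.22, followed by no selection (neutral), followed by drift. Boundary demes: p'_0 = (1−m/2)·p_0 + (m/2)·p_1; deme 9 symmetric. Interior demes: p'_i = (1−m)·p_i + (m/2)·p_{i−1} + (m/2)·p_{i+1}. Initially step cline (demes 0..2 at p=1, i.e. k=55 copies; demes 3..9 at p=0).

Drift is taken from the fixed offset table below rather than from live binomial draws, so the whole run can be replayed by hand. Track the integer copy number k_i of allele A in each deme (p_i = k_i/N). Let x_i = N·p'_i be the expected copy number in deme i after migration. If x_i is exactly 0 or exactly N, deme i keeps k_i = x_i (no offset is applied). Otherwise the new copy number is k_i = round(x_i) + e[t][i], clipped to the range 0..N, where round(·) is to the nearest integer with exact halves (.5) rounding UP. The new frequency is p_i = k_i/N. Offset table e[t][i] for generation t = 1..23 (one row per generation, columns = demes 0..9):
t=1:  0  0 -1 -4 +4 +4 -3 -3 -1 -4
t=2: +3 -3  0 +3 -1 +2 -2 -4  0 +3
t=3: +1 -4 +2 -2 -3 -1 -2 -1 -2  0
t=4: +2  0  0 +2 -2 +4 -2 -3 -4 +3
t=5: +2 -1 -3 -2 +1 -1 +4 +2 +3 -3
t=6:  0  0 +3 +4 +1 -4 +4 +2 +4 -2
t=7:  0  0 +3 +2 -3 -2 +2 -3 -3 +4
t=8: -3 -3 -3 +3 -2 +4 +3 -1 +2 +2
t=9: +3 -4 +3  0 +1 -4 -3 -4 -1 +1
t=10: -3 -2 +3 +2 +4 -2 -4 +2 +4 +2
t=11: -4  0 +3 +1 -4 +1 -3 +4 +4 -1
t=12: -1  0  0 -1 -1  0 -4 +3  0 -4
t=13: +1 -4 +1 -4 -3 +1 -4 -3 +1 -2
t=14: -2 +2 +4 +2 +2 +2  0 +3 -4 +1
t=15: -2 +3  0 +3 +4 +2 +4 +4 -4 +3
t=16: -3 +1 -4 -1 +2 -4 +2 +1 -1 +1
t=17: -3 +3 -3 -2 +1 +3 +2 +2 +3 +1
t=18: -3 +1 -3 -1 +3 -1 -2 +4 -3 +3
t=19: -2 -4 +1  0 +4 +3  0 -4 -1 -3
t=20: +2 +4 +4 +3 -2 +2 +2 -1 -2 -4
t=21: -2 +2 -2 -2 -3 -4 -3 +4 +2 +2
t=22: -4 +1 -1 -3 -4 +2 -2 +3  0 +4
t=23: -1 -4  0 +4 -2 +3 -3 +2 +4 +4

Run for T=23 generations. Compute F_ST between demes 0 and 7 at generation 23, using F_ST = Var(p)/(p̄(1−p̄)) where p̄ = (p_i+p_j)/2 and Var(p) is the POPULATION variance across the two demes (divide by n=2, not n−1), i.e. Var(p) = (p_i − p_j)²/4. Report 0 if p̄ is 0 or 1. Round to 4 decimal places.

t=0: k=[55 55 55 0 0 0 0 0 0 0]
t=1: x=[55.0000 55.0000 48.9500 6.0500 0.0000 0.0000 0.0000 0.0000 0.0000 0.0000] k=[55 55 48 2 0 0 0 0 0 0]
t=2: x=[55.0000 54.2300 43.7100 6.8400 0.2200 0.0000 0.0000 0.0000 0.0000 0.0000] k=[55 51 44 10 0 0 0 0 0 0]
t=3: x=[54.5600 50.6700 41.0300 12.6400 1.1000 0.0000 0.0000 0.0000 0.0000 0.0000] k=[55 47 43 11 0 0 0 0 0 0]
t=4: x=[54.1200 47.4400 39.9200 13.3100 1.2100 0.0000 0.0000 0.0000 0.0000 0.0000] k=[55 47 40 15 0 0 0 0 0 0]
t=5: x=[54.1200 47.1100 38.0200 16.1000 1.6500 0.0000 0.0000 0.0000 0.0000 0.0000] k=[55 46 35 14 3 0 0 0 0 0]
t=6: x=[54.0100 45.7800 33.9000 15.1000 3.8800 0.3300 0.0000 0.0000 0.0000 0.0000] k=[54 46 37 19 5 0 0 0 0 0]
t=7: x=[53.1200 45.8900 36.0100 19.4400 5.9900 0.5500 0.0000 0.0000 0.0000 0.0000] k=[53 46 39 21 3 0 0 0 0 0]
t=8: x=[52.2300 46.0000 37.7900 21.0000 4.6500 0.3300 0.0000 0.0000 0.0000 0.0000] k=[49 43 35 24 3 4 0 0 0 0]
t=9: x=[48.3400 42.7800 34.6700 22.9000 5.4200 3.4500 0.4400 0.0000 0.0000 0.0000] k=[51 39 38 23 6 0 0 0 0 0]
t=10: x=[49.6800 40.2100 36.4600 22.7800 7.2100 0.6600 0.0000 0.0000 0.0000 0.0000] k=[47 38 39 25 11 0 0 0 0 0]
t=11: x=[46.0100 39.1000 37.3500 25.0000 11.3300 1.2100 0.0000 0.0000 0.0000 0.0000] k=[42 39 40 26 7 2 0 0 0 0]
t=12: x=[41.6700 39.4400 38.3500 25.4500 8.5400 2.3300 0.2200 0.0000 0.0000 0.0000] k=[41 39 38 24 8 2 0 0 0 0]
t=13: x=[40.7800 39.1100 36.5700 23.7800 9.1000 2.4400 0.2200 0.0000 0.0000 0.0000] k=[42 35 38 20 6 3 0 0 0 0]
t=14: x=[41.2300 36.1000 35.6900 20.4400 7.2100 3.0000 0.3300 0.0000 0.0000 0.0000] k=[39 38 40 22 9 5 0 0 0 0]
t=15: x=[38.8900 38.3300 37.8000 22.5500 9.9900 4.8900 0.5500 0.0000 0.0000 0.0000] k=[37 41 38 26 14 7 5 0 0 0]
t=16: x=[37.4400 40.2300 37.0100 26.0000 14.5500 7.5500 4.6700 0.5500 0.0000 0.0000] k=[34 41 33 25 17 4 7 2 0 0]
t=17: x=[34.7700 39.3500 33.0000 25.0000 16.4500 5.7600 6.1200 2.3300 0.2200 0.0000] k=[32 42 30 23 17 9 8 4 3 0]
t=18: x=[33.1000 39.5800 30.5500 23.1100 16.7800 9.7700 7.6700 4.3300 2.7800 0.3300] k=[30 41 28 22 20 9 6 8 0 3]
t=19: x=[31.2100 38.3600 28.7700 22.4400 19.0100 9.8800 6.5500 6.9000 1.2100 2.6700] k=[29 34 30 22 23 13 7 3 0 0]
t=20: x=[29.5500 33.0100 29.5600 22.9900 21.7900 13.4400 7.2200 3.1100 0.3300 0.0000] k=[32 37 34 26 20 15 9 2 0 0]
t=21: x=[32.5500 36.1200 33.4500 26.2200 20.1100 14.8900 8.8900 2.5500 0.2200 0.0000] k=[31 38 31 24 17 11 6 7 2 0]
t=22: x=[31.7700 36.4600 31.0000 24.0000 17.1100 11.1100 6.6600 6.3400 2.3300 0.2200] k=[28 37 30 21 13 13 5 9 2 4]
t=23: x=[28.9900 35.2400 29.7800 21.1100 13.8800 12.1200 6.3200 7.7900 2.9900 3.7800] k=[28 31 30 25 12 15 3 10 7 8]

0.1184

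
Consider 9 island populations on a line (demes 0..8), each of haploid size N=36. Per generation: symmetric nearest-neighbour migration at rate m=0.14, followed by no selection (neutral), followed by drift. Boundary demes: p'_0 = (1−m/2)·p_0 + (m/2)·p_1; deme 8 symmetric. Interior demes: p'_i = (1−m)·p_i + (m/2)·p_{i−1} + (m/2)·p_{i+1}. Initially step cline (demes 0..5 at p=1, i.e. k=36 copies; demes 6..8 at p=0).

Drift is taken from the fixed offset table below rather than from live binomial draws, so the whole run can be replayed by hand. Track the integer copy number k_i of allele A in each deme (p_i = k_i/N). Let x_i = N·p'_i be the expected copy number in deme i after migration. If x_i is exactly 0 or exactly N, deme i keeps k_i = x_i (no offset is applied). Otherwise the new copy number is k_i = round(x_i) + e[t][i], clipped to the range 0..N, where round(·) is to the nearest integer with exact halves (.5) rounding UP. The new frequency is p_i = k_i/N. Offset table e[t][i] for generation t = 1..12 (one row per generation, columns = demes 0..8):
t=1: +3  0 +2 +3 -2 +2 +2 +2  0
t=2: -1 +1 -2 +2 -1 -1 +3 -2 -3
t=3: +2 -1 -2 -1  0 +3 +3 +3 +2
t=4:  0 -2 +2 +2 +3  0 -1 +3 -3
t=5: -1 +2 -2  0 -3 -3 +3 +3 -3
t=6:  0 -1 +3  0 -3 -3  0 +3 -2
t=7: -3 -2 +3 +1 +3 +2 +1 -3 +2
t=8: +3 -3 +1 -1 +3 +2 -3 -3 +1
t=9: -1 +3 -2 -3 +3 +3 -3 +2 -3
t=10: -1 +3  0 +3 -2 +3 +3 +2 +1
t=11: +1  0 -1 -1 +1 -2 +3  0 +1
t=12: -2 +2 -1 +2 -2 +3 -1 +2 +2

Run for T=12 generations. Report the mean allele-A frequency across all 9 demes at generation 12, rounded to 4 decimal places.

0.7593

t=0: k=[36 36 36 36 36 36 0 0 0]
t=1: x=[36.0000 36.0000 36.0000 36.0000 36.0000 33.4800 2.5200 0.0000 0.0000] k=[36 36 36 36 36 35 5 0 0]
t=2: x=[36.0000 36.0000 36.0000 36.0000 35.9300 32.9700 6.7500 0.3500 0.0000] k=[36 36 36 36 35 32 10 0 0]
t=3: x=[36.0000 36.0000 36.0000 35.9300 34.8600 30.6700 10.8400 0.7000 0.0000] k=[36 36 36 35 35 34 14 4 0]
t=4: x=[36.0000 36.0000 35.9300 35.0700 34.9300 32.6700 14.7000 4.4200 0.2800] k=[36 36 36 36 36 33 14 7 0]
t=5: x=[36.0000 36.0000 36.0000 36.0000 35.7900 31.8800 14.8400 7.0000 0.4900] k=[36 36 36 36 33 29 18 10 0]
t=6: x=[36.0000 36.0000 36.0000 35.7900 32.9300 28.5100 18.2100 9.8600 0.7000] k=[36 36 36 36 30 26 18 13 0]
t=7: x=[36.0000 36.0000 36.0000 35.5800 30.1400 25.7200 18.2100 12.4400 0.9100] k=[36 36 36 36 33 28 19 9 3]
t=8: x=[36.0000 36.0000 36.0000 35.7900 32.8600 27.7200 18.9300 9.2800 3.4200] k=[36 36 36 35 36 30 16 6 4]
t=9: x=[36.0000 36.0000 35.9300 35.1400 35.5100 29.4400 16.2800 6.5600 4.1400] k=[36 36 34 32 36 32 13 9 1]
t=10: x=[36.0000 35.8600 34.0000 32.4200 35.4400 30.9500 14.0500 8.7200 1.5600] k=[36 36 34 35 33 34 17 11 3]
t=11: x=[36.0000 35.8600 34.2100 34.7900 33.2100 32.7400 17.7700 10.8600 3.5600] k=[36 36 33 34 34 31 21 11 5]
t=12: x=[36.0000 35.7900 33.2800 33.9300 33.7900 30.5100 21.0000 11.2800 5.4200] k=[36 36 32 36 32 34 20 13 7]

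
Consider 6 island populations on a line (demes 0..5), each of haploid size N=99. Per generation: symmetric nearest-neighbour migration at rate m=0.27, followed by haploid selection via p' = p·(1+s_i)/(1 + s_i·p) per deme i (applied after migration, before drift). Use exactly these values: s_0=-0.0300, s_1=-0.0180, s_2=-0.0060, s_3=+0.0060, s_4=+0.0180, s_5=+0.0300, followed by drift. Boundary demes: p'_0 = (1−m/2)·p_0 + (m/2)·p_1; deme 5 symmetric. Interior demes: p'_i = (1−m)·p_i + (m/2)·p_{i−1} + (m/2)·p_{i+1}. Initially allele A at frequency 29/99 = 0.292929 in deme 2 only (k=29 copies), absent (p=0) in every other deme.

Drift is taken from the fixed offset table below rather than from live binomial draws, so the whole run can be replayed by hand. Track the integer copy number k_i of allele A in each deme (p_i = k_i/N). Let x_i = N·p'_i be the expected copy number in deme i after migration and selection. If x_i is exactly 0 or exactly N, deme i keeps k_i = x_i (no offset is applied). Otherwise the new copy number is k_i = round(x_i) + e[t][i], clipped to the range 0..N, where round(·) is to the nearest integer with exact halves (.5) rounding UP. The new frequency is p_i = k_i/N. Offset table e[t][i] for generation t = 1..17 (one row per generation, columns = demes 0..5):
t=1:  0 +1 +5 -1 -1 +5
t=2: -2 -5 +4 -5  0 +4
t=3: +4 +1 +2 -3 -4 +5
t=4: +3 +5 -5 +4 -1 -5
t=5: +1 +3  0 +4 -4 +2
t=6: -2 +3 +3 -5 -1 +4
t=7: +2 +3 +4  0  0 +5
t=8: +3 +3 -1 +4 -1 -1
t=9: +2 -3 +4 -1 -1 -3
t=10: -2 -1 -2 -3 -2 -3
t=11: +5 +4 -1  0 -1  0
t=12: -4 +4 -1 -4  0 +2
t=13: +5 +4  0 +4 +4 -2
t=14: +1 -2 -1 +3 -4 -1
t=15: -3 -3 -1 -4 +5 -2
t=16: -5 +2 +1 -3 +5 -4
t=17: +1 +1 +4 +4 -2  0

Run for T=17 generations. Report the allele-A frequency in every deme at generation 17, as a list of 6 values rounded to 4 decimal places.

[0.1111, 0.1515, 0.1414, 0.0808, 0.0606, 0.0202]

t=0: k=[0 0 29 0 0 0]
t=1: x=[0.0000 3.8473 21.0700 3.9376 0.0000 0.0000] k=[0 5 26 3 0 0]
t=2: x=[0.6549 7.0403 19.9639 5.7322 0.4123 0.0000] k=[0 2 24 1 0 0]
t=3: x=[0.2619 4.6193 17.8368 3.9929 0.1374 0.0000] k=[4 6 20 1 0 0]
t=4: x=[4.1473 7.4932 15.4663 3.4499 0.1374 0.0000] k=[7 12 10 7 0 0]
t=5: x=[7.4621 10.8779 9.8117 6.4962 0.9618 0.0000] k=[8 14 10 10 0 0]
t=6: x=[8.5686 12.4509 10.4835 8.6973 1.3740 0.0000] k=[7 15 13 4 0 0]
t=7: x=[7.8568 13.4376 11.9914 4.7017 0.5497 0.0000] k=[10 16 16 5 1 0]
t=8: x=[10.5202 14.9579 14.4406 5.9785 1.4299 0.1390] k=[14 18 13 10 0 0]
t=9: x=[14.1662 16.5333 13.2010 9.1043 1.3740 0.0000] k=[16 14 17 8 0 0]
t=10: x=[15.3312 14.4494 15.3020 8.1798 1.0992 0.0000] k=[13 13 13 5 0 0]
t=11: x=[12.6599 12.7962 11.8570 5.4356 0.6871 0.0000] k=[18 17 11 5 0 0]
t=12: x=[17.4234 16.0789 10.9413 5.1642 0.6871 0.0000] k=[13 20 10 1 1 0]
t=13: x=[13.5841 17.4425 10.0804 2.2280 0.8804 0.1390] k=[19 21 10 6 5 0]
t=14: x=[18.8017 18.9650 10.8866 6.4409 4.5366 0.6951] k=[20 17 10 9 1 0]
t=15: x=[19.1207 16.2122 10.7522 8.0994 1.9793 0.1390] k=[16 13 10 4 7 0]
t=16: x=[15.1990 12.7962 9.5430 5.2446 5.7458 0.9731] k=[10 15 11 2 11 0]
t=17: x=[10.3884 13.5709 10.2695 4.4554 8.4367 1.5289] k=[11 15 14 8 6 2]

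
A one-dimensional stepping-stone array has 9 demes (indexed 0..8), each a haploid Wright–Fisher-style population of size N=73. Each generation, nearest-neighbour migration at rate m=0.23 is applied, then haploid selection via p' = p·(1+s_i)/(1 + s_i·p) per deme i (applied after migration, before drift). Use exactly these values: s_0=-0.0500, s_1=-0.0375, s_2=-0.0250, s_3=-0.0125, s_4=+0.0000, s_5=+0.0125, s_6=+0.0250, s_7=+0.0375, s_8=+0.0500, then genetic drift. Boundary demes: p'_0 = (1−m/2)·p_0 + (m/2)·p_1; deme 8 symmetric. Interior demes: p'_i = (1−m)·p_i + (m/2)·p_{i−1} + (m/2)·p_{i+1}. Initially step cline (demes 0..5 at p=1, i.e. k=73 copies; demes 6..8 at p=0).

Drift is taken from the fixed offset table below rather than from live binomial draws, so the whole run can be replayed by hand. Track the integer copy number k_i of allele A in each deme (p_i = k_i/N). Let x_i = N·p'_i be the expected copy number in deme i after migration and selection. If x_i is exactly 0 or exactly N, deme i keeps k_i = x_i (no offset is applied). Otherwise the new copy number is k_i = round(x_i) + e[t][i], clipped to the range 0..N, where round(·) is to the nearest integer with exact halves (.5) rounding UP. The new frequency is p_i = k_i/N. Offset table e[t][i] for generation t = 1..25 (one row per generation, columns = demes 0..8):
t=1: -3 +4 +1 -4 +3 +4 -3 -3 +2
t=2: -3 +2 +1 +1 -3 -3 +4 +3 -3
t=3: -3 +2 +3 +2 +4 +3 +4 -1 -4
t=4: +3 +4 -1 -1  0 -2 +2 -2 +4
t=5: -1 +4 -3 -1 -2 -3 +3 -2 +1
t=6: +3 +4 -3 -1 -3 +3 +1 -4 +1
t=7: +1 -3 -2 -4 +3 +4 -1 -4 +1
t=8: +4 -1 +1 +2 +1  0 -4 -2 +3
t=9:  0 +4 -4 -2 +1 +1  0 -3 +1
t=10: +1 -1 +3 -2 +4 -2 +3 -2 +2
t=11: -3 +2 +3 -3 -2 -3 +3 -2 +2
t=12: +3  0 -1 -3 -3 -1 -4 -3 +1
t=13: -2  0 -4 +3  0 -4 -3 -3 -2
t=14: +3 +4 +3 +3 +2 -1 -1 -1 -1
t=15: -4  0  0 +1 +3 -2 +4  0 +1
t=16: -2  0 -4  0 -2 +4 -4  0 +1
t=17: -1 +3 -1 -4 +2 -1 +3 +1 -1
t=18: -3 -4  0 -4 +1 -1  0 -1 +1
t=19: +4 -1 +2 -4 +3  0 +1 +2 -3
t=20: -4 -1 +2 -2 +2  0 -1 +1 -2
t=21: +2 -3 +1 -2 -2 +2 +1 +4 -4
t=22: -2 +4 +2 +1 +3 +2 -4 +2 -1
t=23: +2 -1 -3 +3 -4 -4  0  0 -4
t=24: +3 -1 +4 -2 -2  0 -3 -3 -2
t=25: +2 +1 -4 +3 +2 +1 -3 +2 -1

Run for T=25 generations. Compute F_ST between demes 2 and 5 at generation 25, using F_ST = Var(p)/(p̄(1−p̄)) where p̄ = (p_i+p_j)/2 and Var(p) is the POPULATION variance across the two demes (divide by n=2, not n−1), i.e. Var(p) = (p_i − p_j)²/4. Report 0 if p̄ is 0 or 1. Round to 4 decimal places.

t=0: k=[73 73 73 73 73 73 0 0 0]
t=1: x=[73.0000 73.0000 73.0000 73.0000 73.0000 64.6969 8.5802 0.0000 0.0000] k=[73 73 73 73 73 69 6 0 0]
t=2: x=[73.0000 73.0000 73.0000 73.0000 72.5400 62.3287 12.8138 0.7156 0.0000] k=[73 73 73 73 70 59 17 4 0]
t=3: x=[73.0000 73.0000 73.0000 72.6507 69.0800 55.6002 20.6992 5.2103 0.4828] k=[73 73 73 73 73 59 25 4 0]
t=4: x=[73.0000 73.0000 73.0000 73.0000 71.3900 56.8567 26.9132 6.1595 0.4828] k=[73 73 73 73 71 55 29 4 4]
t=5: x=[73.0000 73.0000 73.0000 72.7671 69.3900 54.0250 29.5483 7.1077 4.1885] k=[73 73 73 72 67 51 33 5 5]
t=6: x=[73.0000 73.0000 72.8821 71.5219 65.7350 50.9616 32.2940 8.4924 5.2321] k=[73 73 70 71 63 54 33 4 6]
t=7: x=[73.0000 72.6416 70.3972 69.9282 62.8850 52.8020 32.5247 7.8183 6.0347] k=[73 70 68 66 66 57 32 4 7]
t=8: x=[72.6369 70.0072 67.8808 66.1523 64.9650 55.3269 32.0984 7.8183 6.9560] k=[73 69 69 68 66 55 28 6 10]
t=9: x=[72.5160 69.3290 68.7856 67.8248 64.9650 53.3390 29.0055 9.2842 9.9520] k=[73 73 65 66 66 54 29 6 11]
t=10: x=[73.0000 72.0446 65.8738 65.8038 64.6200 52.6876 29.6638 9.5207 10.8686] k=[73 71 69 64 69 51 33 8 13]
t=11: x=[72.7579 70.9243 68.5504 65.0614 66.3550 51.1905 32.6400 11.8099 12.9362] k=[70 73 72 62 64 48 36 10 15]
t=12: x=[70.2106 72.5222 70.9143 63.2745 61.9300 48.6620 34.8394 13.9763 14.9981] k=[73 73 70 60 59 48 31 11 16]
t=13: x=[73.0000 72.6416 69.1026 60.9086 57.8500 47.5164 31.0949 14.2934 16.0269] k=[73 73 65 64 58 44 28 11 14]
t=14: x=[73.0000 72.0446 65.6391 63.3199 57.0800 43.9874 28.3118 13.7051 14.2049] k=[73 73 69 66 59 43 27 13 13]
t=15: x=[73.0000 72.5222 69.0208 65.4553 57.9650 43.2193 27.6529 15.0450 13.5295] k=[73 73 69 66 61 41 32 15 15]
t=16: x=[73.0000 72.5222 69.0208 65.6876 59.2750 42.4858 31.5215 17.4389 15.5898] k=[73 73 65 66 57 46 28 17 17]
t=17: x=[73.0000 72.0446 65.8738 64.7585 56.7700 45.4085 29.2367 18.7738 17.6445] k=[73 73 65 61 59 44 32 20 17]
t=18: x=[73.0000 72.0446 65.2871 61.1053 57.5050 44.5609 32.4444 21.5905 17.9984] k=[73 68 65 57 59 44 32 21 19]
t=19: x=[72.3950 68.0567 64.2315 58.0006 57.0450 44.5609 32.5598 22.6054 19.9290] k=[73 67 66 54 60 45 34 25 17]
t=20: x=[72.2740 67.3799 64.5476 55.9059 57.5850 45.6727 34.6792 25.7249 18.5879] k=[68 66 67 54 60 46 34 27 17]
t=21: x=[67.5154 66.1102 65.2157 56.0217 57.7000 46.4402 35.0247 27.2810 18.8235] k=[70 63 66 54 56 48 36 31 15]
t=22: x=[69.0057 63.8484 64.0786 55.4428 54.8500 47.7456 37.2555 30.3859 17.4804] k=[67 68 66 56 58 50 33 32 16]
t=23: x=[66.8314 67.4625 64.8995 57.2250 56.8500 49.1648 35.2899 30.9293 18.5059] k=[69 66 62 60 53 45 35 31 15]
t=24: x=[68.4406 65.6358 61.9955 59.2854 52.8850 44.9848 36.1405 30.2702 17.4804] k=[71 65 66 57 51 45 33 27 15]
t=25: x=[70.1739 65.5533 64.6649 57.1898 51.0000 44.5260 34.1384 26.9326 17.0082] k=[72 67 61 60 53 46 31 29 16]

0.0539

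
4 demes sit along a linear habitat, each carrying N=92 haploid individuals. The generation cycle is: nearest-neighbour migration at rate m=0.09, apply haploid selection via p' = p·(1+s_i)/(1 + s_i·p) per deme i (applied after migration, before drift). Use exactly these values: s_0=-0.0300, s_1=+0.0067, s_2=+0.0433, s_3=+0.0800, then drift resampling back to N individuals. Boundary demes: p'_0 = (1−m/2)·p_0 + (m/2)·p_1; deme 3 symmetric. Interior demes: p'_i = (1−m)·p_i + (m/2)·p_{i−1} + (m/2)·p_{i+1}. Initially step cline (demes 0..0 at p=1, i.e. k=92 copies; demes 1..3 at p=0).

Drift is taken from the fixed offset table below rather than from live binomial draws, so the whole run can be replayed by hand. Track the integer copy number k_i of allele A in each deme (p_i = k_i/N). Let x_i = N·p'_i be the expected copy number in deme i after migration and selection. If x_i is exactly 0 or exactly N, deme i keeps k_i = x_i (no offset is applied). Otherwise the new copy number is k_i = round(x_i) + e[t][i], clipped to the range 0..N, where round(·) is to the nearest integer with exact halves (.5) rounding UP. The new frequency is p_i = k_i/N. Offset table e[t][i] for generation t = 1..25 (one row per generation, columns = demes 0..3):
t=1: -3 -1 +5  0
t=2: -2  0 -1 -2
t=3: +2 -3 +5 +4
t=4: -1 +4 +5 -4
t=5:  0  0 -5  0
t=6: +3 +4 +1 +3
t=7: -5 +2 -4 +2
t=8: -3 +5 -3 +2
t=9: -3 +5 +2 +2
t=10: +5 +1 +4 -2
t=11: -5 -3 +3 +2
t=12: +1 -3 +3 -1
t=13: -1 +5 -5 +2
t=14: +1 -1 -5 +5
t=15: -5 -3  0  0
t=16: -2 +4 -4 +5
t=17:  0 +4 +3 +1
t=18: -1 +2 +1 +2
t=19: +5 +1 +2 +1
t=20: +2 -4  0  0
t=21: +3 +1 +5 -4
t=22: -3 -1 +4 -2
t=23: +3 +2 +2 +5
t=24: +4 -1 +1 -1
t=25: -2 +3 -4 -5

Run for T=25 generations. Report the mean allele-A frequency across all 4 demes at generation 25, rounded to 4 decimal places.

t=0: k=[92 0 0 0]
t=1: x=[87.7379 4.1665 0.0000 0.0000] k=[85 3 0 0]
t=2: x=[81.0188 6.5958 0.1408 0.0000] k=[79 7 0 0]
t=3: x=[75.3486 9.9843 0.3286 0.0000] k=[77 7 5 0]
t=4: x=[73.4021 10.1200 5.0641 0.2430] k=[72 14 10 0]
t=5: x=[68.8666 16.5203 10.1050 0.4858] k=[69 17 5 0]
t=6: x=[66.0969 18.9001 5.5313 0.2430] k=[69 23 7 3]
t=7: x=[66.3706 24.4698 7.8387 3.4249] k=[61 26 4 5]
t=8: x=[58.7813 26.7114 5.2406 5.3284] k=[56 32 2 7]
t=9: x=[54.2438 31.8689 3.7235 7.2741] k=[51 37 6 9]
t=10: x=[49.6748 36.3818 7.8283 9.5010] k=[55 37 12 8]
t=11: x=[53.5099 36.8324 13.4237 8.7720] k=[49 34 16 11]
t=12: x=[47.6257 34.0080 17.1691 12.0058] k=[49 31 20 11]
t=13: x=[47.4906 31.4531 20.7636 12.1964] k=[46 36 16 14]
t=14: x=[44.8497 35.6958 17.4002 15.0330] k=[46 35 12 20]
t=15: x=[44.8047 34.6040 13.8875 20.8550] k=[40 32 14 21]
t=16: x=[38.9543 31.6886 15.6684 21.9451] k=[37 36 12 27]
t=17: x=[36.2836 35.1099 14.2583 27.7947] k=[36 39 17 29]
t=18: x=[35.4689 38.0239 19.1652 29.9945] k=[34 40 20 32]
t=19: x=[33.6176 38.9799 22.1449 33.0721] k=[39 40 24 34]
t=20: x=[38.3621 39.3853 25.9524 35.2069] k=[40 35 26 35]
t=21: x=[39.0887 34.9646 27.6223 36.2715] k=[42 36 33 32]
t=22: x=[41.0365 36.2816 33.9934 33.6704] k=[38 35 38 32]
t=23: x=[37.1882 35.4153 38.5409 33.9003] k=[40 37 41 39]
t=24: x=[39.1783 37.4632 41.6943 40.8294] k=[43 36 43 40]
t=25: x=[41.9889 36.7773 43.5209 41.8840] k=[40 40 40 37]

0.4266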